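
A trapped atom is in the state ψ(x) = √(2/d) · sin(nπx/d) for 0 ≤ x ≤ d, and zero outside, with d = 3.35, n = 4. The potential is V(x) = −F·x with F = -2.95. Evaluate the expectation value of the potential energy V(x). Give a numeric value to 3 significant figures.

⟨V⟩ = ∫ V(x)·|ψ|² dx.
With sin²θ = (1 − cos2θ)/2 on 0 ≤ x ≤ d: ∫sin²(nπx/d) dx = d/2, ∫x·sin²(nπx/d) dx = d²/4, ∫x²·sin²(nπx/d) dx = d³·(1/6 − 1/(4n²π²)); higher powers xᵏ the same way, integrating xᵏ·cos(2nπx/d) by parts.
⟨V⟩ = 4.9413.

4.94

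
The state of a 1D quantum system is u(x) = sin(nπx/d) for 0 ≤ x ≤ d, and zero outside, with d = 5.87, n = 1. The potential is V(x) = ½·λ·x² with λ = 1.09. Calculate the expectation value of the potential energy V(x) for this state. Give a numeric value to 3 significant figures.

⟨V⟩ = ∫ V(x)·|u|² dx / ∫|u|² dx.
With sin²θ = (1 − cos2θ)/2 on 0 ≤ x ≤ d: ∫sin²(nπx/d) dx = d/2, ∫x·sin²(nπx/d) dx = d²/4, ∫x²·sin²(nπx/d) dx = d³·(1/6 − 1/(4n²π²)); higher powers xᵏ the same way, integrating xᵏ·cos(2nπx/d) by parts.
State is unnormalized: ∫|u|² dx = 2.9350, and ∫u*·V(x)·u dx = 15.580, so ⟨V⟩ = 15.580 / 2.9350.
⟨V⟩ = 5.3083.

5.31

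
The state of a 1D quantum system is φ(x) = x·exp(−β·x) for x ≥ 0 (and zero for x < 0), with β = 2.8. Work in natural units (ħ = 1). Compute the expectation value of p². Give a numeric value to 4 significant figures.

7.840

p² φ = −ħ² d²φ/dx²; ⟨p²⟩ = −ħ² ∫ φ*·φ'' dx / ∫|φ|² dx.
Differentiate x·exp(−β·x) with the product rule; every integrand then reduces to terms xʲ·e^(−2βx) on [0, ∞), with ∫₀^∞ xʲ·e^(−2βx) dx = j!/(2β)^(j+1).
State is unnormalized: ∫|φ|² dx = 0.011388, and ∫φ*·(−ħ² φ'') dx = 0.089286, so ⟨p²⟩ = 0.089286 / 0.011388.
⟨p²⟩ = 7.8400.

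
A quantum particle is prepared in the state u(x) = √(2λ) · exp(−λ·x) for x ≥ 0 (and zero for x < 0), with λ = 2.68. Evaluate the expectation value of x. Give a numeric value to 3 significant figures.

⟨x⟩ = ∫ x·|u|² dx (integrals over the domain).
Every integrand reduces to terms xʲ·e^(−2λx) on [0, ∞); use ∫₀^∞ xʲ·e^(−2λx) dx = j!/(2λ)^(j+1).
⟨x⟩ = 0.18657.

0.187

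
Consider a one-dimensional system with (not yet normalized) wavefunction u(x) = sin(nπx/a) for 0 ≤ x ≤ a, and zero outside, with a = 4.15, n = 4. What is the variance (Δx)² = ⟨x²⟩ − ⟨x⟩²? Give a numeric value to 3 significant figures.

1.38

Compute ⟨x⟩ and ⟨x²⟩ separately, then (Δx)² = ⟨x²⟩ − ⟨x⟩².
With sin²θ = (1 − cos2θ)/2 on 0 ≤ x ≤ a: ∫sin²(nπx/a) dx = a/2, ∫x·sin²(nπx/a) dx = a²/4, ∫x²·sin²(nπx/a) dx = a³·(1/6 − 1/(4n²π²)); higher powers xᵏ the same way, integrating xᵏ·cos(2nπx/a) by parts.
Normalization: ∫|u|² dx = 2.0750.
⟨x⟩ = 2.0750 and ⟨x²⟩ = 5.6863.
(Δx)² = 5.6863 − (2.0750)² = 1.3807.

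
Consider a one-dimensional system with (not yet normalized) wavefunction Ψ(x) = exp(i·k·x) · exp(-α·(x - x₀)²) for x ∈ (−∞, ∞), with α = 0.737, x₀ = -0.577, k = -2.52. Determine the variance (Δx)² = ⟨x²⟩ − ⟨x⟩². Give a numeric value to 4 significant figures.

0.3392

Compute ⟨x⟩ and ⟨x²⟩ separately, then (Δx)² = ⟨x²⟩ − ⟨x⟩².
Gaussian moments (u = x − x₀): ∫u^(2j)·e^(−2αu²) du = (2j−1)!!/(4α)^j · √(π/(2α)), odd powers integrate to 0; here √(π/(2α)) = 1.4599.
Normalization: ∫|Ψ|² dx = 1.4599.
⟨x⟩ = -0.57700 and ⟨x²⟩ = 0.67214.
(Δx)² = 0.67214 − (-0.57700)² = 0.33921.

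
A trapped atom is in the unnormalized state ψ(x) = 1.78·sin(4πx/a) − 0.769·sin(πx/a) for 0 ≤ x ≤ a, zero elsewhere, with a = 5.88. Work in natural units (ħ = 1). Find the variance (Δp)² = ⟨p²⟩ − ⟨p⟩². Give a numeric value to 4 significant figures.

Compute ⟨p⟩ and ⟨p²⟩ separately; (Δp)² = ⟨p²⟩ − ⟨p⟩².
d²/dx² sin(jπx/a) = −(jπ/a)²·sin(jπx/a); on 0 ≤ x ≤ a, ∫sin²(jπx/a) dx = a/2 and ∫sin(jπx/a)·sin(lπx/a) dx = 0 for j ≠ l, so only diagonal terms survive in ∫|ψ|² and ∫ψ·ψ″; ∫ψ·ψ′ dx = [ψ²/2] between the walls = 0.
Normalization: ∫|ψ|² dx = 11.054.
⟨p⟩ = 0.0000 and ⟨p²⟩ = 3.8939.
(Δp)² = 3.8939 − (0.0000)² = 3.8939.

3.894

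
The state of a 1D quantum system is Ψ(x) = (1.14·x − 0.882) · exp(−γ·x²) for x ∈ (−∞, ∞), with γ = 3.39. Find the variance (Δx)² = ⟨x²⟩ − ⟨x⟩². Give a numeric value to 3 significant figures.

0.0611

Compute ⟨x⟩ and ⟨x²⟩ separately, then (Δx)² = ⟨x²⟩ − ⟨x⟩².
Expand each integrand as polynomial × e^(−2γx²) and use ∫x^(2j)·e^(−2γx²) dx = (2j−1)!!/(4γ)^j · √(π/(2γ)), odd powers → 0; here √(π/(2γ)) = 0.68071.
Normalization: ∫|Ψ|² dx = 0.59478.
⟨x⟩ = -0.16973 and ⟨x²⟩ = 0.089924.
(Δx)² = 0.089924 − (-0.16973)² = 0.061117.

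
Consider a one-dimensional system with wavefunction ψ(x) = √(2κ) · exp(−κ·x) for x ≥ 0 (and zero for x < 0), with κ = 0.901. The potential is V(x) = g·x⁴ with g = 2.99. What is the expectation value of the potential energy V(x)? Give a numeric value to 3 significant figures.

6.81

⟨V⟩ = ∫ V(x)·|ψ|² dx.
Every integrand reduces to terms xʲ·e^(−2κx) on [0, ∞); use ∫₀^∞ xʲ·e^(−2κx) dx = j!/(2κ)^(j+1).
⟨V⟩ = 6.8056.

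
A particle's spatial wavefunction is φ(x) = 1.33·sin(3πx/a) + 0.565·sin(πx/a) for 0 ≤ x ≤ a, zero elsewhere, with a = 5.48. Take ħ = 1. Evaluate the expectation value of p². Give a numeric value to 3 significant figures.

p² φ = −ħ² d²φ/dx²; ⟨p²⟩ = −ħ² ∫ φ*·φ'' dx / ∫|φ|² dx.
d²/dx² sin(jπx/a) = −(jπ/a)²·sin(jπx/a); on 0 ≤ x ≤ a, ∫sin²(jπx/a) dx = a/2 and ∫sin(jπx/a)·sin(lπx/a) dx = 0 for j ≠ l, so only diagonal terms survive in ∫|φ|² and ∫φ·φ″; ∫φ·φ′ dx = [φ²/2] between the walls = 0.
State is unnormalized: ∫|φ|² dx = 5.7215, and ∫φ*·(−ħ² φ'') dx = 14.624, so ⟨p²⟩ = 14.624 / 5.7215.
⟨p²⟩ = 2.5559.

2.56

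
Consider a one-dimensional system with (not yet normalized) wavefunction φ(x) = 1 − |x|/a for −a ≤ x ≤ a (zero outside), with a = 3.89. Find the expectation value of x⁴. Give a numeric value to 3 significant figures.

⟨x⁴⟩ = ∫ x⁴·|φ|² dx / ∫|φ|² dx (integrals over the domain).
φ is even, so ∫ over [−a, a] = 2∫₀ᵃ with φ = 1 − x/a there: ∫₀ᵃ (1 − x/a)² dx = a/3, ∫₀ᵃ x²(1 − x/a)² dx = a³/30, ∫₀ᵃ x⁴(1 − x/a)² dx = a⁵/105.
State is unnormalized: ∫|φ|² dx = 2.5933, and ∫φ*·x⁴·φ dx = 16.966, so ⟨x⁴⟩ = 16.966 / 2.5933.
⟨x⁴⟩ = 6.5423.

6.54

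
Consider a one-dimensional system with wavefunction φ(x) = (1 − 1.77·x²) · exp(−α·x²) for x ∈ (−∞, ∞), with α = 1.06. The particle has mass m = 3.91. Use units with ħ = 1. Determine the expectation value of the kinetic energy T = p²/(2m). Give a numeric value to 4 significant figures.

0.6019

T = −(ħ²/2m) d²/dx², so ⟨T⟩ = −(ħ²/2m) ∫ φ*·φ'' dx / ∫|φ|² dx; with m = 3.91.
Expand each integrand as polynomial × e^(−2αx²) and use ∫x^(2j)·e^(−2αx²) dx = (2j−1)!!/(4α)^j · √(π/(2α)), odd powers → 0; here √(π/(2α)) = 1.2173. Differentiate with the product rule, d/dx e^(−αx²) = −2αx·e^(−αx²).
State is unnormalized: ∫|φ|² dx = 0.83739, and ∫φ*·(−ħ²/2m · φ'') dx = 0.50406, so ⟨T⟩ = 0.50406 / 0.83739.
⟨T⟩ = 0.60194.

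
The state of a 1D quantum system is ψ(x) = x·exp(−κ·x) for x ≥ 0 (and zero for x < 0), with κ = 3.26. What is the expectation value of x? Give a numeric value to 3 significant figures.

⟨x⟩ = ∫ x·|ψ|² dx / ∫|ψ|² dx (integrals over the domain).
Every integrand reduces to terms xʲ·e^(−2κx) on [0, ∞); use ∫₀^∞ xʲ·e^(−2κx) dx = j!/(2κ)^(j+1).
State is unnormalized: ∫|ψ|² dx = 0.0072158, and ∫ψ*·x·ψ dx = 0.0033202, so ⟨x⟩ = 0.0033202 / 0.0072158.
⟨x⟩ = 0.46012.

0.460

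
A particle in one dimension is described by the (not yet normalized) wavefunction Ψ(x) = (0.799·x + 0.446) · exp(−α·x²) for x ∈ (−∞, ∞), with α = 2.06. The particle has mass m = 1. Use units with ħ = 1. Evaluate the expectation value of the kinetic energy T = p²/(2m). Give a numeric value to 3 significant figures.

T = −(ħ²/2m) d²/dx², so ⟨T⟩ = −(ħ²/2m) ∫ Ψ*·Ψ'' dx / ∫|Ψ|² dx; with m = 1.
Expand each integrand as polynomial × e^(−2αx²) and use ∫x^(2j)·e^(−2αx²) dx = (2j−1)!!/(4α)^j · √(π/(2α)), odd powers → 0; here √(π/(2α)) = 0.87323. Differentiate with the product rule, d/dx e^(−αx²) = −2αx·e^(−αx²).
State is unnormalized: ∫|Ψ|² dx = 0.24135, and ∫Ψ*·(−ħ²/2m · Ψ'') dx = 0.38796, so ⟨T⟩ = 0.38796 / 0.24135.
⟨T⟩ = 1.6074.

1.61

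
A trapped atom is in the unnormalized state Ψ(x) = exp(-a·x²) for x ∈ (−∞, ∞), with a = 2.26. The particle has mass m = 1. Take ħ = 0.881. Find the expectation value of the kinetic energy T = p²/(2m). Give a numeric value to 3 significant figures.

T = −(ħ²/2m) d²/dx², so ⟨T⟩ = −(ħ²/2m) ∫ Ψ*·Ψ'' dx / ∫|Ψ|² dx; with m = 1.
Gaussian moments: ∫x^(2j)·e^(−2ax²) dx = (2j−1)!!/(4a)^j · √(π/(2a)), odd powers integrate to 0; here √(π/(2a)) = 0.83369. Derivatives: d/dx e^(−ax²) = −2ax·e^(−ax²), d²/dx² e^(−ax²) = (4a²x² − 2a)·e^(−ax²).
State is unnormalized: ∫|Ψ|² dx = 0.83369, and ∫Ψ*·(−ħ²/2m · Ψ'') dx = 0.73120, so ⟨T⟩ = 0.73120 / 0.83369.
⟨T⟩ = 0.87706.

0.877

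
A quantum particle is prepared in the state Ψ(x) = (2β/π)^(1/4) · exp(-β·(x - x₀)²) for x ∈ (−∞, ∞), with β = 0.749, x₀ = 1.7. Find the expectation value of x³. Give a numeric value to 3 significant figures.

⟨x³⟩ = ∫ x³·|Ψ|² dx (integrals over the domain).
Gaussian moments (u = x − x₀): ∫u^(2j)·e^(−2βu²) du = (2j−1)!!/(4β)^j · √(π/(2β)), odd powers integrate to 0; here √(π/(2β)) = 1.4482.
⟨x³⟩ = 6.6153.

6.62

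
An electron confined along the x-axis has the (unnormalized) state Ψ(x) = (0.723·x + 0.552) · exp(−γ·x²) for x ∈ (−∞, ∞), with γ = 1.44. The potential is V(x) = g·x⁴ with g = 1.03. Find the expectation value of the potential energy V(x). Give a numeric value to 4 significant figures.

⟨V⟩ = ∫ V(x)·|Ψ|² dx / ∫|Ψ|² dx.
Expand each integrand as polynomial × e^(−2γx²) and use ∫x^(2j)·e^(−2γx²) dx = (2j−1)!!/(4γ)^j · √(π/(2γ)), odd powers → 0; here √(π/(2γ)) = 1.0444.
State is unnormalized: ∫|Ψ|² dx = 0.41303, and ∫Ψ*·V(x)·Ψ dx = 0.073778, so ⟨V⟩ = 0.073778 / 0.41303.
⟨V⟩ = 0.17863.

0.1786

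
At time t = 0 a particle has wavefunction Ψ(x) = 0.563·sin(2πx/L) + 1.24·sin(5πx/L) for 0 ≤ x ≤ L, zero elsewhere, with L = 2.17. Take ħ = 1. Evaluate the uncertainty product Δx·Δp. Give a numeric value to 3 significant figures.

Δx = √(⟨x²⟩−⟨x⟩²), Δp = √(⟨p²⟩−⟨p⟩²).
On 0 ≤ x ≤ L (j ≠ l): ∫sin²(jπx/L) dx = L/2, ∫sin(jπx/L)·sin(lπx/L) dx = 0; diagonal moments ∫x·sin²(jπx/L) dx = L²/4, ∫x²·sin²(jπx/L) dx = L³·(1/6 − 1/(4j²π²)); cross terms ∫x·sin(jπx/L)·sin(lπx/L) dx = 0 for j + l even and −4jlL²/(π²(j² − l²)²) for j + l odd, ∫x²·sin(jπx/L)·sin(lπx/L) dx = (−1)^(j+l)·4jlL³/(π²(j² − l²)²); higher powers the same way via product-to-sum and parts. d²/dx² sin(jπx/L) = −(jπ/L)²·sin(jπx/L); on 0 ≤ x ≤ L, ∫sin²(jπx/L) dx = L/2 and ∫sin(jπx/L)·sin(lπx/L) dx = 0 for j ≠ l, so only diagonal terms survive in ∫|Ψ|² and ∫Ψ·Ψ″; ∫Ψ·Ψ′ dx = [Ψ²/2] between the walls = 0.
Normalization: ∫|Ψ|² dx = 2.0122.
⟨x⟩ = 1.0550, ⟨x²⟩ = 1.4864 ⇒ Δx = 0.61107.
⟨p⟩ = 0.0000, ⟨p²⟩ = 44.876 ⇒ Δp = 6.6990.
Δx·Δp = 4.0935.

4.09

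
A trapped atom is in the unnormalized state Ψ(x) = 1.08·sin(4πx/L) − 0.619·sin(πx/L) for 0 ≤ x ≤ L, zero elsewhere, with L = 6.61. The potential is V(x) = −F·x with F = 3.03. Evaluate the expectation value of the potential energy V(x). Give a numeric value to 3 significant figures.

⟨V⟩ = ∫ V(x)·|Ψ|² dx / ∫|Ψ|² dx.
On 0 ≤ x ≤ L (j ≠ l): ∫sin²(jπx/L) dx = L/2, ∫sin(jπx/L)·sin(lπx/L) dx = 0; diagonal moments ∫x·sin²(jπx/L) dx = L²/4, ∫x²·sin²(jπx/L) dx = L³·(1/6 − 1/(4j²π²)); cross terms ∫x·sin(jπx/L)·sin(lπx/L) dx = 0 for j + l even and −4jlL²/(π²(j² − l²)²) for j + l odd, ∫x²·sin(jπx/L)·sin(lπx/L) dx = (−1)^(j+l)·4jlL³/(π²(j² − l²)²); higher powers the same way via product-to-sum and parts.
State is unnormalized: ∫|Ψ|² dx = 5.1213, and ∫Ψ*·V(x)·Ψ dx = -52.561, so ⟨V⟩ = -52.561 / 5.1213.
⟨V⟩ = -10.263.

-10.3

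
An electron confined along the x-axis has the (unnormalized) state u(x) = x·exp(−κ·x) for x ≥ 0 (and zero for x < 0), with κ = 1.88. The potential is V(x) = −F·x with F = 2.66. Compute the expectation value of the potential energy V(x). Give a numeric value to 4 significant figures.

-2.122

⟨V⟩ = ∫ V(x)·|u|² dx / ∫|u|² dx.
Every integrand reduces to terms xʲ·e^(−2κx) on [0, ∞); use ∫₀^∞ xʲ·e^(−2κx) dx = j!/(2κ)^(j+1).
State is unnormalized: ∫|u|² dx = 0.037624, and ∫u*·V(x)·u dx = -0.079851, so ⟨V⟩ = -0.079851 / 0.037624.
⟨V⟩ = -2.1223.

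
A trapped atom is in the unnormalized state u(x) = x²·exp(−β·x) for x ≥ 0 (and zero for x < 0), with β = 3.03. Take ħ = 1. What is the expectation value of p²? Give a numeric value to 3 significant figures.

3.06

p² u = −ħ² d²u/dx²; ⟨p²⟩ = −ħ² ∫ u*·u'' dx / ∫|u|² dx.
Differentiate x²·exp(−β·x) with the product rule; every integrand then reduces to terms xʲ·e^(−2βx) on [0, ∞), with ∫₀^∞ xʲ·e^(−2βx) dx = j!/(2β)^(j+1).
State is unnormalized: ∫|u|² dx = 0.0029366, and ∫u*·(−ħ² u'') dx = 0.0089869, so ⟨p²⟩ = 0.0089869 / 0.0029366.
⟨p²⟩ = 3.0603.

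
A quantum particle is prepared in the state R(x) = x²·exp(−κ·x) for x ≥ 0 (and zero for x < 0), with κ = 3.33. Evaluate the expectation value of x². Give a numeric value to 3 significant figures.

0.676

⟨x²⟩ = ∫ x²·|R|² dx / ∫|R|² dx (integrals over the domain).
Every integrand reduces to terms xʲ·e^(−2κx) on [0, ∞); use ∫₀^∞ xʲ·e^(−2κx) dx = j!/(2κ)^(j+1).
State is unnormalized: ∫|R|² dx = 0.0018316, and ∫R*·x²·R dx = 0.0012388, so ⟨x²⟩ = 0.0012388 / 0.0018316.
⟨x²⟩ = 0.67635.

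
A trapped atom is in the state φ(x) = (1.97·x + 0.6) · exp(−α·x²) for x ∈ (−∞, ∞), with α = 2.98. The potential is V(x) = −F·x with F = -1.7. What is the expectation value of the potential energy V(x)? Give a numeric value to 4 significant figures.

⟨V⟩ = ∫ V(x)·|φ|² dx / ∫|φ|² dx.
Expand each integrand as polynomial × e^(−2αx²) and use ∫x^(2j)·e^(−2αx²) dx = (2j−1)!!/(4α)^j · √(π/(2α)), odd powers → 0; here √(π/(2α)) = 0.72603.
State is unnormalized: ∫|φ|² dx = 0.49775, and ∫φ*·V(x)·φ dx = 0.24478, so ⟨V⟩ = 0.24478 / 0.49775.
⟨V⟩ = 0.49177.

0.4918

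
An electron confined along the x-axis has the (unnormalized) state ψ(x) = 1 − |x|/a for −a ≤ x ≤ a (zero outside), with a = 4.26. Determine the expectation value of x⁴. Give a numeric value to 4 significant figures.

⟨x⁴⟩ = ∫ x⁴·|ψ|² dx / ∫|ψ|² dx (integrals over the domain).
ψ is even, so ∫ over [−a, a] = 2∫₀ᵃ with ψ = 1 − x/a there: ∫₀ᵃ (1 − x/a)² dx = a/3, ∫₀ᵃ x²(1 − x/a)² dx = a³/30, ∫₀ᵃ x⁴(1 − x/a)² dx = a⁵/105.
State is unnormalized: ∫|ψ|² dx = 2.8400, and ∫ψ*·x⁴·ψ dx = 26.723, so ⟨x⁴⟩ = 26.723 / 2.8400.
⟨x⁴⟩ = 9.4096.

9.410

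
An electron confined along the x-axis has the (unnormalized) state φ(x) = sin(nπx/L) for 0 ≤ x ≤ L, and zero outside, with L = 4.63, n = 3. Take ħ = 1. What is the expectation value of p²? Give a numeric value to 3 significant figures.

4.14

p² φ = −ħ² d²φ/dx²; ⟨p²⟩ = −ħ² ∫ φ*·φ'' dx / ∫|φ|² dx.
d/dx sin(nπx/L) = (nπ/L)·cos(nπx/L) and d²/dx² sin(nπx/L) = −(nπ/L)²·sin(nπx/L); on 0 ≤ x ≤ L, ∫sin²(nπx/L) dx = L/2 and ∫sin(nπx/L)·cos(nπx/L) dx = 0.
State is unnormalized: ∫|φ|² dx = 2.3150, and ∫φ*·(−ħ² φ'') dx = 9.5925, so ⟨p²⟩ = 9.5925 / 2.3150.
⟨p²⟩ = 4.1436.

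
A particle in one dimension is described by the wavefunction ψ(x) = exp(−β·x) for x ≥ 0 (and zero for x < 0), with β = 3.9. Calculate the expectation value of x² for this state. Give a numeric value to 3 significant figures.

⟨x²⟩ = ∫ x²·|ψ|² dx / ∫|ψ|² dx (integrals over the domain).
Every integrand reduces to terms xʲ·e^(−2βx) on [0, ∞); use ∫₀^∞ xʲ·e^(−2βx) dx = j!/(2β)^(j+1).
State is unnormalized: ∫|ψ|² dx = 0.12821, and ∫ψ*·x²·ψ dx = 0.0042145, so ⟨x²⟩ = 0.0042145 / 0.12821.
⟨x²⟩ = 0.032873.

0.0329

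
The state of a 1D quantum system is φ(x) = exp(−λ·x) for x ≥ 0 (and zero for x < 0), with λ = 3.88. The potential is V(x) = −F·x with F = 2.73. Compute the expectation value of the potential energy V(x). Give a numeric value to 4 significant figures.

⟨V⟩ = ∫ V(x)·|φ|² dx / ∫|φ|² dx.
Every integrand reduces to terms xʲ·e^(−2λx) on [0, ∞); use ∫₀^∞ xʲ·e^(−2λx) dx = j!/(2λ)^(j+1).
State is unnormalized: ∫|φ|² dx = 0.12887, and ∫φ*·V(x)·φ dx = -0.045336, so ⟨V⟩ = -0.045336 / 0.12887.
⟨V⟩ = -0.35180.

-0.3518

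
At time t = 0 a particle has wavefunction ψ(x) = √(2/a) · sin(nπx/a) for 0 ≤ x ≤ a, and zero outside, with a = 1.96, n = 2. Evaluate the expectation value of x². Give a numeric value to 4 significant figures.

1.232

⟨x²⟩ = ∫ x²·|ψ|² dx (integrals over the domain).
With sin²θ = (1 − cos2θ)/2 on 0 ≤ x ≤ a: ∫sin²(nπx/a) dx = a/2, ∫x·sin²(nπx/a) dx = a²/4, ∫x²·sin²(nπx/a) dx = a³·(1/6 − 1/(4n²π²)); higher powers xᵏ the same way, integrating xᵏ·cos(2nπx/a) by parts.
⟨x²⟩ = 1.2319.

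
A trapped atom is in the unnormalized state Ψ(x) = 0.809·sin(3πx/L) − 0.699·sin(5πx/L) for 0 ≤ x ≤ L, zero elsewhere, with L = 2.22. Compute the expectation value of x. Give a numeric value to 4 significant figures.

1.110

⟨x⟩ = ∫ x·|Ψ|² dx / ∫|Ψ|² dx (integrals over the domain).
On 0 ≤ x ≤ L (j ≠ l): ∫sin²(jπx/L) dx = L/2, ∫sin(jπx/L)·sin(lπx/L) dx = 0; diagonal moments ∫x·sin²(jπx/L) dx = L²/4, ∫x²·sin²(jπx/L) dx = L³·(1/6 − 1/(4j²π²)); cross terms ∫x·sin(jπx/L)·sin(lπx/L) dx = 0 for j + l even and −4jlL²/(π²(j² − l²)²) for j + l odd, ∫x²·sin(jπx/L)·sin(lπx/L) dx = (−1)^(j+l)·4jlL³/(π²(j² − l²)²); higher powers the same way via product-to-sum and parts.
State is unnormalized: ∫|Ψ|² dx = 1.2688, and ∫Ψ*·x·Ψ dx = 1.4084, so ⟨x⟩ = 1.4084 / 1.2688.
⟨x⟩ = 1.1100.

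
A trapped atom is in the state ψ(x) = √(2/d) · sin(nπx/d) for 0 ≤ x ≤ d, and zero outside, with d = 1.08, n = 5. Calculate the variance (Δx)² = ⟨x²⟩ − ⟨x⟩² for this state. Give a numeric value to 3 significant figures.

Compute ⟨x⟩ and ⟨x²⟩ separately, then (Δx)² = ⟨x²⟩ − ⟨x⟩².
With sin²θ = (1 − cos2θ)/2 on 0 ≤ x ≤ d: ∫sin²(nπx/d) dx = d/2, ∫x·sin²(nπx/d) dx = d²/4, ∫x²·sin²(nπx/d) dx = d³·(1/6 − 1/(4n²π²)); higher powers xᵏ the same way, integrating xᵏ·cos(2nπx/d) by parts.
⟨x⟩ = 0.54000 and ⟨x²⟩ = 0.38644.
(Δx)² = 0.38644 − (0.54000)² = 0.094836.

0.0948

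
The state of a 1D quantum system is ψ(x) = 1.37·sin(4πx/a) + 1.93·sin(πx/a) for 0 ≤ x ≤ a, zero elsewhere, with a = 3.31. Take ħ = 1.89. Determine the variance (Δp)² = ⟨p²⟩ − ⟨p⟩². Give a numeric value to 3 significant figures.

19.4

Compute ⟨p⟩ and ⟨p²⟩ separately; (Δp)² = ⟨p²⟩ − ⟨p⟩².
d²/dx² sin(jπx/a) = −(jπ/a)²·sin(jπx/a); on 0 ≤ x ≤ a, ∫sin²(jπx/a) dx = a/2 and ∫sin(jπx/a)·sin(lπx/a) dx = 0 for j ≠ l, so only diagonal terms survive in ∫|ψ|² and ∫ψ·ψ″; ∫ψ·ψ′ dx = [ψ²/2] between the walls = 0.
Normalization: ∫|ψ|² dx = 9.2710.
⟨p⟩ = 0.0000 and ⟨p²⟩ = 19.390.
(Δp)² = 19.390 − (0.0000)² = 19.390.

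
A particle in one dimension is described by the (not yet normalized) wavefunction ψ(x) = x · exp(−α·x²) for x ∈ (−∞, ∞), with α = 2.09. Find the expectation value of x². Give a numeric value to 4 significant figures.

0.3589

⟨x²⟩ = ∫ x²·|ψ|² dx / ∫|ψ|² dx (integrals over the domain).
Expand each integrand as polynomial × e^(−2αx²) and use ∫x^(2j)·e^(−2αx²) dx = (2j−1)!!/(4α)^j · √(π/(2α)), odd powers → 0; here √(π/(2α)) = 0.86694.
State is unnormalized: ∫|ψ|² dx = 0.10370, and ∫ψ*·x²·ψ dx = 0.037213, so ⟨x²⟩ = 0.037213 / 0.10370.
⟨x²⟩ = 0.35885.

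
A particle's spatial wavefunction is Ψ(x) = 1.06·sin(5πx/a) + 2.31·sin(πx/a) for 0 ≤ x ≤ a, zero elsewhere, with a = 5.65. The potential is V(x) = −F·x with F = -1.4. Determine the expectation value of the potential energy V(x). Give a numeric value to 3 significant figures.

⟨V⟩ = ∫ V(x)·|Ψ|² dx / ∫|Ψ|² dx.
On 0 ≤ x ≤ a (j ≠ l): ∫sin²(jπx/a) dx = a/2, ∫sin(jπx/a)·sin(lπx/a) dx = 0; diagonal moments ∫x·sin²(jπx/a) dx = a²/4, ∫x²·sin²(jπx/a) dx = a³·(1/6 − 1/(4j²π²)); cross terms ∫x·sin(jπx/a)·sin(lπx/a) dx = 0 for j + l even and −4jla²/(π²(j² − l²)²) for j + l odd, ∫x²·sin(jπx/a)·sin(lπx/a) dx = (−1)^(j+l)·4jla³/(π²(j² − l²)²); higher powers the same way via product-to-sum and parts.
State is unnormalized: ∫|Ψ|² dx = 18.249, and ∫Ψ*·V(x)·Ψ dx = 72.173, so ⟨V⟩ = 72.173 / 18.249.
⟨V⟩ = 3.9550.

3.96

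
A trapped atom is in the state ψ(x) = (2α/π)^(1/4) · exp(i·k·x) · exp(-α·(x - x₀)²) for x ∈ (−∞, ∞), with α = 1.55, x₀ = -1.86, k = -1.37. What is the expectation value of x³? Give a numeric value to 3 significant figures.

⟨x³⟩ = ∫ x³·|ψ|² dx (integrals over the domain).
Gaussian moments (u = x − x₀): ∫u^(2j)·e^(−2αu²) du = (2j−1)!!/(4α)^j · √(π/(2α)), odd powers integrate to 0; here √(π/(2α)) = 1.0067.
⟨x³⟩ = -7.3349.

-7.33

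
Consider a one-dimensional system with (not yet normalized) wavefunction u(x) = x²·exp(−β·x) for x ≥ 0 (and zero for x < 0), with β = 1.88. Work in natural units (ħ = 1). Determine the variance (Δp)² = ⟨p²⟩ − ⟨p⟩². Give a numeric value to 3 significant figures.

1.18

Compute ⟨p⟩ and ⟨p²⟩ separately; (Δp)² = ⟨p²⟩ − ⟨p⟩².
Differentiate x²·exp(−β·x) with the product rule; every integrand then reduces to terms xʲ·e^(−2βx) on [0, ∞), with ∫₀^∞ xʲ·e^(−2βx) dx = j!/(2β)^(j+1).
Normalization: ∫|u|² dx = 0.031935.
⟨p⟩ = 0.0000 and ⟨p²⟩ = 1.1781.
(Δp)² = 1.1781 − (0.0000)² = 1.1781.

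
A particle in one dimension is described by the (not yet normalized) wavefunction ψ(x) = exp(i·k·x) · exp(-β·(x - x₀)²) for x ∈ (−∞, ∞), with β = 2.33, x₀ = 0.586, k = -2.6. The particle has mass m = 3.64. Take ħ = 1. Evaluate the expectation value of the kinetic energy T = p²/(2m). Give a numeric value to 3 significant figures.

T = −(ħ²/2m) d²/dx², so ⟨T⟩ = −(ħ²/2m) ∫ ψ*·ψ'' dx / ∫|ψ|² dx; with m = 3.64.
Gaussian moments (u = x − x₀): ∫u^(2j)·e^(−2βu²) du = (2j−1)!!/(4β)^j · √(π/(2β)), odd powers integrate to 0; here √(π/(2β)) = 0.82107. Derivatives: ψ′ = (ik − 2βu)·ψ, ψ″ = ((ik − 2βu)² − 2β)·ψ; the odd-in-u pieces drop out.
State is unnormalized: ∫|ψ|² dx = 0.82107, and ∫ψ*·(−ħ²/2m · ψ'') dx = 1.0252, so ⟨T⟩ = 1.0252 / 0.82107.
⟨T⟩ = 1.2486.

1.25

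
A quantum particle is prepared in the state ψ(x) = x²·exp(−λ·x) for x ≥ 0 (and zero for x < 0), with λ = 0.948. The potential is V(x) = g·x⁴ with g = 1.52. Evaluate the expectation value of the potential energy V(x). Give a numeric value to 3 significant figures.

198.

⟨V⟩ = ∫ V(x)·|ψ|² dx / ∫|ψ|² dx.
Every integrand reduces to terms xʲ·e^(−2λx) on [0, ∞); use ∫₀^∞ xʲ·e^(−2λx) dx = j!/(2λ)^(j+1).
State is unnormalized: ∫|ψ|² dx = 0.97953, and ∫ψ*·V(x)·ψ dx = 193.56, so ⟨V⟩ = 193.56 / 0.97953.
⟨V⟩ = 197.61.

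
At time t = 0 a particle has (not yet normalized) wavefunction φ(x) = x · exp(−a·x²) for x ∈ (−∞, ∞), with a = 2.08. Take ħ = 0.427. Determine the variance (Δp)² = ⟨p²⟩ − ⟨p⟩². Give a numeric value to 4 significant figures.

Compute ⟨p⟩ and ⟨p²⟩ separately; (Δp)² = ⟨p²⟩ − ⟨p⟩².
Expand each integrand as polynomial × e^(−2ax²) and use ∫x^(2j)·e^(−2ax²) dx = (2j−1)!!/(4a)^j · √(π/(2a)), odd powers → 0; here √(π/(2a)) = 0.86902. Differentiate with the product rule, d/dx e^(−ax²) = −2ax·e^(−ax²).
Normalization: ∫|φ|² dx = 0.10445.
⟨p⟩ = 0.0000 and ⟨p²⟩ = 1.1377.
(Δp)² = 1.1377 − (0.0000)² = 1.1377.

1.138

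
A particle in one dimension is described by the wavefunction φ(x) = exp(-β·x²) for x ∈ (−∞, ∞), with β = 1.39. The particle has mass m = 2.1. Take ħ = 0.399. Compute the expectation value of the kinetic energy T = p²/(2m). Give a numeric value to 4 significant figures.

0.05269

T = −(ħ²/2m) d²/dx², so ⟨T⟩ = −(ħ²/2m) ∫ φ*·φ'' dx / ∫|φ|² dx; with m = 2.1.
Gaussian moments: ∫x^(2j)·e^(−2βx²) dx = (2j−1)!!/(4β)^j · √(π/(2β)), odd powers integrate to 0; here √(π/(2β)) = 1.0630. Derivatives: d/dx e^(−βx²) = −2βx·e^(−βx²), d²/dx² e^(−βx²) = (4β²x² − 2β)·e^(−βx²).
State is unnormalized: ∫|φ|² dx = 1.0630, and ∫φ*·(−ħ²/2m · φ'') dx = 0.056010, so ⟨T⟩ = 0.056010 / 1.0630.
⟨T⟩ = 0.052688.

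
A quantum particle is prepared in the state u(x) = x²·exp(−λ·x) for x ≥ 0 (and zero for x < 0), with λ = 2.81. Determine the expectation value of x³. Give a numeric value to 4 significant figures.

⟨x³⟩ = ∫ x³·|u|² dx / ∫|u|² dx (integrals over the domain).
Every integrand reduces to terms xʲ·e^(−2λx) on [0, ∞); use ∫₀^∞ xʲ·e^(−2λx) dx = j!/(2λ)^(j+1).
State is unnormalized: ∫|u|² dx = 0.0042808, and ∫u*·x³·u dx = 0.0050645, so ⟨x³⟩ = 0.0050645 / 0.0042808.
⟨x³⟩ = 1.1831.

1.183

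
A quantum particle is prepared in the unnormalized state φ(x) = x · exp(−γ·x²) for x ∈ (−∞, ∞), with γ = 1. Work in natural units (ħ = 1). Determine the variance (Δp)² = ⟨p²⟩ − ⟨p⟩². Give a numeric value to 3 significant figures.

Compute ⟨p⟩ and ⟨p²⟩ separately; (Δp)² = ⟨p²⟩ − ⟨p⟩².
Expand each integrand as polynomial × e^(−2γx²) and use ∫x^(2j)·e^(−2γx²) dx = (2j−1)!!/(4γ)^j · √(π/(2γ)), odd powers → 0; here √(π/(2γ)) = 1.2533. Differentiate with the product rule, d/dx e^(−γx²) = −2γx·e^(−γx²).
Normalization: ∫|φ|² dx = 0.31333.
⟨p⟩ = 0.0000 and ⟨p²⟩ = 3.0000.
(Δp)² = 3.0000 − (0.0000)² = 3.0000.

3.00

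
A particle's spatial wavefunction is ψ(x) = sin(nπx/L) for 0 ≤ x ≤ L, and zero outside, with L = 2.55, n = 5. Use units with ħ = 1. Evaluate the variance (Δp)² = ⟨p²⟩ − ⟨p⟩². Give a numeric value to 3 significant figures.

37.9

Compute ⟨p⟩ and ⟨p²⟩ separately; (Δp)² = ⟨p²⟩ − ⟨p⟩².
d/dx sin(nπx/L) = (nπ/L)·cos(nπx/L) and d²/dx² sin(nπx/L) = −(nπ/L)²·sin(nπx/L); on 0 ≤ x ≤ L, ∫sin²(nπx/L) dx = L/2 and ∫sin(nπx/L)·cos(nπx/L) dx = 0.
Normalization: ∫|ψ|² dx = 1.2750.
⟨p⟩ = 0.0000 and ⟨p²⟩ = 37.945.
(Δp)² = 37.945 − (0.0000)² = 37.945.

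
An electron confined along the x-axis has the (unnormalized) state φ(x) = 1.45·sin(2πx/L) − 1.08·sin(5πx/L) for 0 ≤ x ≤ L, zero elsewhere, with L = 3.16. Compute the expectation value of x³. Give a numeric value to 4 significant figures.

⟨x³⟩ = ∫ x³·|φ|² dx / ∫|φ|² dx (integrals over the domain).
On 0 ≤ x ≤ L (j ≠ l): ∫sin²(jπx/L) dx = L/2, ∫sin(jπx/L)·sin(lπx/L) dx = 0; diagonal moments ∫x·sin²(jπx/L) dx = L²/4, ∫x²·sin²(jπx/L) dx = L³·(1/6 − 1/(4j²π²)); cross terms ∫x·sin(jπx/L)·sin(lπx/L) dx = 0 for j + l even and −4jlL²/(π²(j² − l²)²) for j + l odd, ∫x²·sin(jπx/L)·sin(lπx/L) dx = (−1)^(j+l)·4jlL³/(π²(j² − l²)²); higher powers the same way via product-to-sum and parts.
State is unnormalized: ∫|φ|² dx = 5.1649, and ∫φ*·x³·φ dx = 42.651, so ⟨x³⟩ = 42.651 / 5.1649.
⟨x³⟩ = 8.2579.

8.258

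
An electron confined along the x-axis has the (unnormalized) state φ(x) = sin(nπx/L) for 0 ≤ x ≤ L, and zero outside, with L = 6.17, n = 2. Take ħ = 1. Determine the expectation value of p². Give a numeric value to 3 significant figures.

1.04

p² φ = −ħ² d²φ/dx²; ⟨p²⟩ = −ħ² ∫ φ*·φ'' dx / ∫|φ|² dx.
d/dx sin(nπx/L) = (nπ/L)·cos(nπx/L) and d²/dx² sin(nπx/L) = −(nπ/L)²·sin(nπx/L); on 0 ≤ x ≤ L, ∫sin²(nπx/L) dx = L/2 and ∫sin(nπx/L)·cos(nπx/L) dx = 0.
State is unnormalized: ∫|φ|² dx = 3.0850, and ∫φ*·(−ħ² φ'') dx = 3.1992, so ⟨p²⟩ = 3.1992 / 3.0850.
⟨p²⟩ = 1.0370.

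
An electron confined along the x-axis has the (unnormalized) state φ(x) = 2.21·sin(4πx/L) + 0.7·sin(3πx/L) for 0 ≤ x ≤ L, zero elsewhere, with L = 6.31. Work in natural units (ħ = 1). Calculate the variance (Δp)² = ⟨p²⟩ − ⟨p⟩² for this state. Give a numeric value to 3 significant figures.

Compute ⟨p⟩ and ⟨p²⟩ separately; (Δp)² = ⟨p²⟩ − ⟨p⟩².
d²/dx² sin(jπx/L) = −(jπ/L)²·sin(jπx/L); on 0 ≤ x ≤ L, ∫sin²(jπx/L) dx = L/2 and ∫sin(jπx/L)·sin(lπx/L) dx = 0 for j ≠ l, so only diagonal terms survive in ∫|φ|² and ∫φ·φ″; ∫φ·φ′ dx = [φ²/2] between the walls = 0.
Normalization: ∫|φ|² dx = 16.955.
⟨p⟩ = 0.0000 and ⟨p²⟩ = 3.8079.
(Δp)² = 3.8079 − (0.0000)² = 3.8079.

3.81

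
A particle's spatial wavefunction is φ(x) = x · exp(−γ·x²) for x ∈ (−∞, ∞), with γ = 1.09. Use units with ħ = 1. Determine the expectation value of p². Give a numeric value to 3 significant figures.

3.27

p² φ = −ħ² d²φ/dx²; ⟨p²⟩ = −ħ² ∫ φ*·φ'' dx / ∫|φ|² dx.
Expand each integrand as polynomial × e^(−2γx²) and use ∫x^(2j)·e^(−2γx²) dx = (2j−1)!!/(4γ)^j · √(π/(2γ)), odd powers → 0; here √(π/(2γ)) = 1.2005. Differentiate with the product rule, d/dx e^(−γx²) = −2γx·e^(−γx²).
State is unnormalized: ∫|φ|² dx = 0.27533, and ∫φ*·(−ħ² φ'') dx = 0.90034, so ⟨p²⟩ = 0.90034 / 0.27533.
⟨p²⟩ = 3.2700.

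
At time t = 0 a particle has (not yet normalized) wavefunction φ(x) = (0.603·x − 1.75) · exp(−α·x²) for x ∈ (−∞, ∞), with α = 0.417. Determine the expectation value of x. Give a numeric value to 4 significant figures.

⟨x⟩ = ∫ x·|φ|² dx / ∫|φ|² dx (integrals over the domain).
Expand each integrand as polynomial × e^(−2αx²) and use ∫x^(2j)·e^(−2αx²) dx = (2j−1)!!/(4α)^j · √(π/(2α)), odd powers → 0; here √(π/(2α)) = 1.9408.
State is unnormalized: ∫|φ|² dx = 6.3669, and ∫φ*·x·φ dx = -2.4557, so ⟨x⟩ = -2.4557 / 6.3669.
⟨x⟩ = -0.38570.

-0.3857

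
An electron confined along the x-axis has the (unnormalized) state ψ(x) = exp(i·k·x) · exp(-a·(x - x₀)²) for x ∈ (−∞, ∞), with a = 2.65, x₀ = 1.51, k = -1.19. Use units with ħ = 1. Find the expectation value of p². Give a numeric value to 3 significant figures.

p² ψ = −ħ² d²ψ/dx²; ⟨p²⟩ = −ħ² ∫ ψ*·ψ'' dx / ∫|ψ|² dx.
Gaussian moments (u = x − x₀): ∫u^(2j)·e^(−2au²) du = (2j−1)!!/(4a)^j · √(π/(2a)), odd powers integrate to 0; here √(π/(2a)) = 0.76990. Derivatives: ψ′ = (ik − 2au)·ψ, ψ″ = ((ik − 2au)² − 2a)·ψ; the odd-in-u pieces drop out.
State is unnormalized: ∫|ψ|² dx = 0.76990, and ∫ψ*·(−ħ² ψ'') dx = 3.1305, so ⟨p²⟩ = 3.1305 / 0.76990.
⟨p²⟩ = 4.0661.

4.07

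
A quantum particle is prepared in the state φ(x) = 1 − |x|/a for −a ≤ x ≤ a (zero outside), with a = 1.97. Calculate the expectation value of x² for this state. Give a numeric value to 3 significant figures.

0.388

⟨x²⟩ = ∫ x²·|φ|² dx / ∫|φ|² dx (integrals over the domain).
φ is even, so ∫ over [−a, a] = 2∫₀ᵃ with φ = 1 − x/a there: ∫₀ᵃ (1 − x/a)² dx = a/3, ∫₀ᵃ x²(1 − x/a)² dx = a³/30, ∫₀ᵃ x⁴(1 − x/a)² dx = a⁵/105.
State is unnormalized: ∫|φ|² dx = 1.3133, and ∫φ*·x²·φ dx = 0.50969, so ⟨x²⟩ = 0.50969 / 1.3133.
⟨x²⟩ = 0.38809.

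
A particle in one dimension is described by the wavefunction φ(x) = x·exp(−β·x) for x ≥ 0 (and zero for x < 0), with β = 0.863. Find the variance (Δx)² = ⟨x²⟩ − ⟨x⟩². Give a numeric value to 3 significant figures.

1.01

Compute ⟨x⟩ and ⟨x²⟩ separately, then (Δx)² = ⟨x²⟩ − ⟨x⟩².
Every integrand reduces to terms xʲ·e^(−2βx) on [0, ∞); use ∫₀^∞ xʲ·e^(−2βx) dx = j!/(2β)^(j+1).
Normalization: ∫|φ|² dx = 0.38896.
⟨x⟩ = 1.7381 and ⟨x²⟩ = 4.0281.
(Δx)² = 4.0281 − (1.7381)² = 1.0070.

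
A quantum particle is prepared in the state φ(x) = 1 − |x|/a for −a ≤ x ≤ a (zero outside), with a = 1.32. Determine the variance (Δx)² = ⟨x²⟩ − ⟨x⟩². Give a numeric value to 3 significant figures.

Compute ⟨x⟩ and ⟨x²⟩ separately, then (Δx)² = ⟨x²⟩ − ⟨x⟩².
φ is even, so ∫ over [−a, a] = 2∫₀ᵃ with φ = 1 − x/a there: ∫₀ᵃ (1 − x/a)² dx = a/3, ∫₀ᵃ x²(1 − x/a)² dx = a³/30, ∫₀ᵃ x⁴(1 − x/a)² dx = a⁵/105.
Normalization: ∫|φ|² dx = 0.88000.
⟨x⟩ = 0.0000 and ⟨x²⟩ = 0.17424.
(Δx)² = 0.17424 − (0.0000)² = 0.17424.

0.174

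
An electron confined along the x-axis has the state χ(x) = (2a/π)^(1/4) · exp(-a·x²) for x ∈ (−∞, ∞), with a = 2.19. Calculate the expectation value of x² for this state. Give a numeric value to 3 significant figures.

⟨x²⟩ = ∫ x²·|χ|² dx (integrals over the domain).
Gaussian moments: ∫x^(2j)·e^(−2ax²) dx = (2j−1)!!/(4a)^j · √(π/(2a)), odd powers integrate to 0; here √(π/(2a)) = 0.84691.
⟨x²⟩ = 0.11416.

0.114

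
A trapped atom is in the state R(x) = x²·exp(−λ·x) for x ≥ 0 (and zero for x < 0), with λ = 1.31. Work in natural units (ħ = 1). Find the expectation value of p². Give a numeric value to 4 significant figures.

0.5720

p² R = −ħ² d²R/dx²; ⟨p²⟩ = −ħ² ∫ R*·R'' dx / ∫|R|² dx.
Differentiate x²·exp(−λ·x) with the product rule; every integrand then reduces to terms xʲ·e^(−2λx) on [0, ∞), with ∫₀^∞ xʲ·e^(−2λx) dx = j!/(2λ)^(j+1).
State is unnormalized: ∫|R|² dx = 0.19440, and ∫R*·(−ħ² R'') dx = 0.11121, so ⟨p²⟩ = 0.11121 / 0.19440.
⟨p²⟩ = 0.57203.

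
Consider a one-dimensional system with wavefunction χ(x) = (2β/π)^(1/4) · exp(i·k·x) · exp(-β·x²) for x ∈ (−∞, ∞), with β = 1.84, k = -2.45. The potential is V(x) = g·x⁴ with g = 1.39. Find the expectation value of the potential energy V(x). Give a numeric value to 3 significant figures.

0.0770

⟨V⟩ = ∫ V(x)·|χ|² dx.
Gaussian moments: ∫x^(2j)·e^(−2βx²) dx = (2j−1)!!/(4β)^j · √(π/(2β)), odd powers integrate to 0; here √(π/(2β)) = 0.92396.
⟨V⟩ = 0.076980.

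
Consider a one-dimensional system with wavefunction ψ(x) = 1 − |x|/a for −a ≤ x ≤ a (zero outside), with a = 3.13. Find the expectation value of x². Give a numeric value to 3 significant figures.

⟨x²⟩ = ∫ x²·|ψ|² dx / ∫|ψ|² dx (integrals over the domain).
ψ is even, so ∫ over [−a, a] = 2∫₀ᵃ with ψ = 1 − x/a there: ∫₀ᵃ (1 − x/a)² dx = a/3, ∫₀ᵃ x²(1 − x/a)² dx = a³/30, ∫₀ᵃ x⁴(1 − x/a)² dx = a⁵/105.
State is unnormalized: ∫|ψ|² dx = 2.0867, and ∫ψ*·x²·ψ dx = 2.0443, so ⟨x²⟩ = 2.0443 / 2.0867.
⟨x²⟩ = 0.97969.

0.980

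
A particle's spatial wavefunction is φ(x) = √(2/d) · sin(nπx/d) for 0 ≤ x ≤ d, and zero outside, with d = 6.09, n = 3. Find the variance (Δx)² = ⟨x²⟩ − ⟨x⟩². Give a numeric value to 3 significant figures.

Compute ⟨x⟩ and ⟨x²⟩ separately, then (Δx)² = ⟨x²⟩ − ⟨x⟩².
With sin²θ = (1 − cos2θ)/2 on 0 ≤ x ≤ d: ∫sin²(nπx/d) dx = d/2, ∫x·sin²(nπx/d) dx = d²/4, ∫x²·sin²(nπx/d) dx = d³·(1/6 − 1/(4n²π²)); higher powers xᵏ the same way, integrating xᵏ·cos(2nπx/d) by parts.
⟨x⟩ = 3.0450 and ⟨x²⟩ = 12.154.
(Δx)² = 12.154 − (3.0450)² = 2.8819.

2.88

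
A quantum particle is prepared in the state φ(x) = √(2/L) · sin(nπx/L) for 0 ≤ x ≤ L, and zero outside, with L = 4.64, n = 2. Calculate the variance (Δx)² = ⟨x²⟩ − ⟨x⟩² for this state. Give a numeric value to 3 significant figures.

Compute ⟨x⟩ and ⟨x²⟩ separately, then (Δx)² = ⟨x²⟩ − ⟨x⟩².
With sin²θ = (1 − cos2θ)/2 on 0 ≤ x ≤ L: ∫sin²(nπx/L) dx = L/2, ∫x·sin²(nπx/L) dx = L²/4, ∫x²·sin²(nπx/L) dx = L³·(1/6 − 1/(4n²π²)); higher powers xᵏ the same way, integrating xᵏ·cos(2nπx/L) by parts.
⟨x⟩ = 2.3200 and ⟨x²⟩ = 6.9039.
(Δx)² = 6.9039 − (2.3200)² = 1.5215.

1.52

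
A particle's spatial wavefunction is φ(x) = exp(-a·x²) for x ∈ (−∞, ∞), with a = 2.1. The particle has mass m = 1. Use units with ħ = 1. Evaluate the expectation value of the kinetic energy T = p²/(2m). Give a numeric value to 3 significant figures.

1.05

T = −(ħ²/2m) d²/dx², so ⟨T⟩ = −(ħ²/2m) ∫ φ*·φ'' dx / ∫|φ|² dx; with m = 1.
Gaussian moments: ∫x^(2j)·e^(−2ax²) dx = (2j−1)!!/(4a)^j · √(π/(2a)), odd powers integrate to 0; here √(π/(2a)) = 0.86487. Derivatives: d/dx e^(−ax²) = −2ax·e^(−ax²), d²/dx² e^(−ax²) = (4a²x² − 2a)·e^(−ax²).
State is unnormalized: ∫|φ|² dx = 0.86487, and ∫φ*·(−ħ²/2m · φ'') dx = 0.90811, so ⟨T⟩ = 0.90811 / 0.86487.
⟨T⟩ = 1.0500.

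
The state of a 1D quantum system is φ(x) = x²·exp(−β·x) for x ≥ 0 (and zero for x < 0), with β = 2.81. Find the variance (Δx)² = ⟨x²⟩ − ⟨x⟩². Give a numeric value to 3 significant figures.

0.158

Compute ⟨x⟩ and ⟨x²⟩ separately, then (Δx)² = ⟨x²⟩ − ⟨x⟩².
Every integrand reduces to terms xʲ·e^(−2βx) on [0, ∞); use ∫₀^∞ xʲ·e^(−2βx) dx = j!/(2β)^(j+1).
Normalization: ∫|φ|² dx = 0.0042808.
⟨x⟩ = 0.88968 and ⟨x²⟩ = 0.94984.
(Δx)² = 0.94984 − (0.88968)² = 0.15831.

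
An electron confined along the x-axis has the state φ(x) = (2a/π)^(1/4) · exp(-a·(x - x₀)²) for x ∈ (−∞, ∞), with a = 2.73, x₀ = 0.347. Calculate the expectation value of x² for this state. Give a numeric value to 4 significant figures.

0.2120

⟨x²⟩ = ∫ x²·|φ|² dx (integrals over the domain).
Gaussian moments (u = x − x₀): ∫u^(2j)·e^(−2au²) du = (2j−1)!!/(4a)^j · √(π/(2a)), odd powers integrate to 0; here √(π/(2a)) = 0.75854.
⟨x²⟩ = 0.21198.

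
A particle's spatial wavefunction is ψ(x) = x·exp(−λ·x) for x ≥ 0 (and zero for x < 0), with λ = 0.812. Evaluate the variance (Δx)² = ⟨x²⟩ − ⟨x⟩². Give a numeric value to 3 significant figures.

Compute ⟨x⟩ and ⟨x²⟩ separately, then (Δx)² = ⟨x²⟩ − ⟨x⟩².
Every integrand reduces to terms xʲ·e^(−2λx) on [0, ∞); use ∫₀^∞ xʲ·e^(−2λx) dx = j!/(2λ)^(j+1).
Normalization: ∫|ψ|² dx = 0.46695.
⟨x⟩ = 1.8473 and ⟨x²⟩ = 4.5500.
(Δx)² = 4.5500 − (1.8473)² = 1.1375.

1.14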